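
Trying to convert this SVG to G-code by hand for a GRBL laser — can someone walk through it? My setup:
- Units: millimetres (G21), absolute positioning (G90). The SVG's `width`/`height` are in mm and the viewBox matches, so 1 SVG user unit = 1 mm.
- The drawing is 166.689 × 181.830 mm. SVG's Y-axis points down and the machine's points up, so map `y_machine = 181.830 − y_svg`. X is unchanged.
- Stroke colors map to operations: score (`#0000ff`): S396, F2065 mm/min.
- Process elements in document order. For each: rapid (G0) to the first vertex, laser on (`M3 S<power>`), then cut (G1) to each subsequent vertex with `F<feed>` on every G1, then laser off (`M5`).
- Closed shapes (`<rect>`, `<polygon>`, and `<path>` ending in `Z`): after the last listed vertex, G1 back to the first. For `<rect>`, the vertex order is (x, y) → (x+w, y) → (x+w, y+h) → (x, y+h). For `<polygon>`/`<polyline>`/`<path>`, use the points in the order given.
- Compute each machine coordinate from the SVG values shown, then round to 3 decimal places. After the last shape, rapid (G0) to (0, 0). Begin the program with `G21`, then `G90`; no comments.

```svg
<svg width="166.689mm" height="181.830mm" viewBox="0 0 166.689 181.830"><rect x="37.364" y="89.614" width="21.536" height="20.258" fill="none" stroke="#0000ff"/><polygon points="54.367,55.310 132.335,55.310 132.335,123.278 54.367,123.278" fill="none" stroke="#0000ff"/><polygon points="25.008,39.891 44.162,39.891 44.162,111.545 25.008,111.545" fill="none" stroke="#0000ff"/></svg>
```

G21
G90
G0 X37.364 Y92.216
M3 S396
G1 X58.900 Y92.216 F2065
G1 X58.900 Y71.958 F2065
G1 X37.364 Y71.958 F2065
G1 X37.364 Y92.216 F2065
M5
G0 X54.367 Y126.520
M3 S396
G1 X132.335 Y126.520 F2065
G1 X132.335 Y58.552 F2065
G1 X54.367 Y58.552 F2065
G1 X54.367 Y126.520 F2065
M5
G0 X25.008 Y141.939
M3 S396
G1 X44.162 Y141.939 F2065
G1 X44.162 Y70.285 F2065
G1 X25.008 Y70.285 F2065
G1 X25.008 Y141.939 F2065
M5
G0 X0.000 Y0.000

1 u = 1 mm; y_m = 181.830 − y.

[1] `<rect>` rectangle, #0000ff→score S396 F2065: (37.364,92.216) → (58.900,92.216) → (58.900,71.958) → (37.364,71.958) → (37.364,92.216) (closed)

[2] `<polygon>` rectangle, #0000ff→score S396 F2065: (54.367,126.520) → (132.335,126.520) → (132.335,58.552) → (54.367,58.552) → (54.367,126.520) (closed)

[3] `<polygon>` rectangle, #0000ff→score S396 F2065: (25.008,141.939) → (44.162,141.939) → (44.162,70.285) → (25.008,70.285) → (25.008,141.939) (closed)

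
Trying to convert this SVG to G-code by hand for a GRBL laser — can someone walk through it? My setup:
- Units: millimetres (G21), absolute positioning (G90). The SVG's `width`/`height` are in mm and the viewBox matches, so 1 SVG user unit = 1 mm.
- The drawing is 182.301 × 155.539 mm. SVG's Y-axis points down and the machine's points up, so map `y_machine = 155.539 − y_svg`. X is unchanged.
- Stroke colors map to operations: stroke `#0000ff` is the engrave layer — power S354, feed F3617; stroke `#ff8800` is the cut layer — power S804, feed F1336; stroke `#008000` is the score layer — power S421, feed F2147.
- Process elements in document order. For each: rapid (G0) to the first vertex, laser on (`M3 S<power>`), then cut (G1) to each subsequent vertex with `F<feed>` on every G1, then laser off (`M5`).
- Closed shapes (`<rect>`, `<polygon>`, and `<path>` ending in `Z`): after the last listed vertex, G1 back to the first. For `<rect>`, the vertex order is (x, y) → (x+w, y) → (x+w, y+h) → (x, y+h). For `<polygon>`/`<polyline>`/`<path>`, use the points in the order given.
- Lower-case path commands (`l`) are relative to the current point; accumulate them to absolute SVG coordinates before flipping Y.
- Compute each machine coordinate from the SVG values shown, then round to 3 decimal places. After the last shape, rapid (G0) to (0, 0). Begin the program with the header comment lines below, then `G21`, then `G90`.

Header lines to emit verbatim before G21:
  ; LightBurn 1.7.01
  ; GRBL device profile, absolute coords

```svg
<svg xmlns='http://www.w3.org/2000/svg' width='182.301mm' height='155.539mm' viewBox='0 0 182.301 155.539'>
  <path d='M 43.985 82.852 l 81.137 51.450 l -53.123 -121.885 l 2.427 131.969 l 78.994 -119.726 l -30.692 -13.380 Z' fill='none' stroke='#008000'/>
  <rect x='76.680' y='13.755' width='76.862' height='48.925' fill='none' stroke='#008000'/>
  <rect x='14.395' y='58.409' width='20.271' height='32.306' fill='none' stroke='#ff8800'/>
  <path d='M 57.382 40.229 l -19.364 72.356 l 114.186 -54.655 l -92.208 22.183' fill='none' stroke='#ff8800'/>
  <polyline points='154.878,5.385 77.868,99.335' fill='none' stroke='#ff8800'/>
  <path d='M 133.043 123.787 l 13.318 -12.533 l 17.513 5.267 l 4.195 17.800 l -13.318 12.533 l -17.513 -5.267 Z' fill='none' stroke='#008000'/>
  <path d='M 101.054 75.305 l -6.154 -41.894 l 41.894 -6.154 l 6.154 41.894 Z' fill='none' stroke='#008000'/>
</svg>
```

; LightBurn 1.7.01
; GRBL device profile, absolute coords
G21
G90
G0 X43.985 Y72.687
M3 S421
G1 X125.122 Y21.237 F2147
G1 X71.999 Y143.122 F2147
G1 X74.426 Y11.153 F2147
G1 X153.420 Y130.879 F2147
G1 X122.728 Y144.259 F2147
G1 X43.985 Y72.687 F2147
M5
G0 X76.680 Y141.784
M3 S421
G1 X153.542 Y141.784 F2147
G1 X153.542 Y92.859 F2147
G1 X76.680 Y92.859 F2147
G1 X76.680 Y141.784 F2147
M5
G0 X14.395 Y97.130
M3 S804
G1 X34.666 Y97.130 F1336
G1 X34.666 Y64.824 F1336
G1 X14.395 Y64.824 F1336
G1 X14.395 Y97.130 F1336
M5
G0 X57.382 Y115.310
M3 S804
G1 X38.018 Y42.954 F1336
G1 X152.204 Y97.609 F1336
G1 X59.996 Y75.426 F1336
M5
G0 X154.878 Y150.154
M3 S804
G1 X77.868 Y56.204 F1336
M5
G0 X133.043 Y31.752
M3 S421
G1 X146.361 Y44.285 F2147
G1 X163.874 Y39.018 F2147
G1 X168.069 Y21.218 F2147
G1 X154.751 Y8.685 F2147
G1 X137.238 Y13.952 F2147
G1 X133.043 Y31.752 F2147
M5
G0 X101.054 Y80.234
M3 S421
G1 X94.900 Y122.128 F2147
G1 X136.794 Y128.282 F2147
G1 X142.948 Y86.388 F2147
G1 X101.054 Y80.234 F2147
M5
G0 X0.000 Y0.000

Since the viewBox matches the mm dimensions, user units are millimetres directly. The only transform is the Y-flip y_m = 155.539 − y_svg.

Shape 1 is a closed polygon drawn with `<path>`. Its stroke #008000 means score at S421, F2147. After flipping Y the toolpath is (43.985,72.687) → (125.122,21.237) → (71.999,143.122) → (74.426,11.153) → (153.420,130.879) → (122.728,144.259) → (43.985,72.687), returning to the start.

Shape 2 is a rectangle drawn with `<rect>`. Its stroke #008000 means score at S421, F2147. After flipping Y the toolpath is (76.680,141.784) → (153.542,141.784) → (153.542,92.859) → (76.680,92.859) → (76.680,141.784), returning to the start.

Shape 3 is a rectangle drawn with `<rect>`. Its stroke #ff8800 means cut at S804, F1336. After flipping Y the toolpath is (14.395,97.130) → (34.666,97.130) → (34.666,64.824) → (14.395,64.824) → (14.395,97.130), returning to the start.

Shape 4 is a open polyline drawn with `<path>`. Its stroke #ff8800 means cut at S804, F1336. After flipping Y the toolpath is (57.382,115.310) → (38.018,42.954) → (152.204,97.609) → (59.996,75.426).

Shape 5 is a line segment drawn with `<polyline>`. Its stroke #ff8800 means cut at S804, F1336. After flipping Y the toolpath is (154.878,150.154) → (77.868,56.204).

Shape 6 is a regular polygon drawn with `<path>`. Its stroke #008000 means score at S421, F2147. After flipping Y the toolpath is (133.043,31.752) → (146.361,44.285) → (163.874,39.018) → (168.069,21.218) → (154.751,8.685) → (137.238,13.952) → (133.043,31.752), returning to the start.

Shape 7 is a regular polygon drawn with `<path>`. Its stroke #008000 means score at S421, F2147. After flipping Y the toolpath is (101.054,80.234) → (94.900,122.128) → (136.794,128.282) → (142.948,86.388) → (101.054,80.234), returning to the start.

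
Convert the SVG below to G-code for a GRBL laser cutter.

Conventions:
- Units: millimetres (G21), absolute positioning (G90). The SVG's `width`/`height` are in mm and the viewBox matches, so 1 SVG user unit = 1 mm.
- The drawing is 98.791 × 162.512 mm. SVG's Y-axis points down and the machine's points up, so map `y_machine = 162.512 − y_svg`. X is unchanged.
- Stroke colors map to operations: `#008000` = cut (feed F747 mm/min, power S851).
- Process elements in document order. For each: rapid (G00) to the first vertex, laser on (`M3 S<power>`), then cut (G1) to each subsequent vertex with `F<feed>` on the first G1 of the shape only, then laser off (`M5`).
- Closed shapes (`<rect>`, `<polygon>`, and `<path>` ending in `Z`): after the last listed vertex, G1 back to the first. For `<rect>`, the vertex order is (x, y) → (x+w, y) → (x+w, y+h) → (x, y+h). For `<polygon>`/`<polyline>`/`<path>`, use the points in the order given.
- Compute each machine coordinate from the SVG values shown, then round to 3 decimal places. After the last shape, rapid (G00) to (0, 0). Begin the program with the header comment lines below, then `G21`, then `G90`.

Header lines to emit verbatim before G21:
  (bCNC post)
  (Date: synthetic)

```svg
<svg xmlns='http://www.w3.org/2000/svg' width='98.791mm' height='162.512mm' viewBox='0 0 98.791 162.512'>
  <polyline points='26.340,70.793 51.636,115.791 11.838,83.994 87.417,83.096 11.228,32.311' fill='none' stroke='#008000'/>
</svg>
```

(bCNC post)
(Date: synthetic)
G21
G90
G00 X26.340 Y91.719
M3 S851
G1 X51.636 Y46.721 F747
G1 X11.838 Y78.518
G1 X87.417 Y79.416
G1 X11.228 Y130.201
M5
G00 X0.000 Y0.000

viewBox `0 0 98.791 162.512` with mm width/height → 1 unit = 1 mm. Flip: y_m = 162.512 − y_svg.

**Shape 1** — `<polyline>` open polyline, stroke `#008000` → cut (S851, F747). Machine vertices: (26.340,91.719) → (51.636,46.721) → (11.838,78.518) → (87.417,79.416) → (11.228,130.201). Open path.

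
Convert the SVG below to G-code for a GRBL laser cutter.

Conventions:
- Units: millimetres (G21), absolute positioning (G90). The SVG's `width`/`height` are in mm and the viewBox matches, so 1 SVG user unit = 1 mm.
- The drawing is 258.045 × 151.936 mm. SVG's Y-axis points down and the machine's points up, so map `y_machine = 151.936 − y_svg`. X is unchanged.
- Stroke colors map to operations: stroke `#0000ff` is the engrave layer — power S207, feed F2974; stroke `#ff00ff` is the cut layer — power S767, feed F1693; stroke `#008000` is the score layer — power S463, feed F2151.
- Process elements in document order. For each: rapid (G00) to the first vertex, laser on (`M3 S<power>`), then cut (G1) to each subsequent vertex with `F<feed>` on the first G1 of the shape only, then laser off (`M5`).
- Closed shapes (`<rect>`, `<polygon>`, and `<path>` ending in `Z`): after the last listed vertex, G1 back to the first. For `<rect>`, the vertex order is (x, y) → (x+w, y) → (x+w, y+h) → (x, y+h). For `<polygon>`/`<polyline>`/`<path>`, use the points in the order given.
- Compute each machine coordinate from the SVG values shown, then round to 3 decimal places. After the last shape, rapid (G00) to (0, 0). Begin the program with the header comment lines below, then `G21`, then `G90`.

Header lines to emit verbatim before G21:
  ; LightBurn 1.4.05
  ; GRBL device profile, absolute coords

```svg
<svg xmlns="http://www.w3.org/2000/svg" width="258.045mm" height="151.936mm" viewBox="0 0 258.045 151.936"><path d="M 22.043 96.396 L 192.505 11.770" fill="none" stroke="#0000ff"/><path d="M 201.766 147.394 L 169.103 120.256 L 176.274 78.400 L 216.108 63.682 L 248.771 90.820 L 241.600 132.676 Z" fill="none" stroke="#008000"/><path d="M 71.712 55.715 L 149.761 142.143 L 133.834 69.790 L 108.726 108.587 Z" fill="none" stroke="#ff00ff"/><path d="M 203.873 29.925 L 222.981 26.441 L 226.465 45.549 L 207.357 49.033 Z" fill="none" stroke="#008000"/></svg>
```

1 u = 1 mm; y_m = 151.936 − y.

[1] `<path>` line segment, #0000ff→engrave S207 F2974: (22.043,55.540) → (192.505,140.166)

[2] `<path>` regular polygon, #008000→score S463 F2151: (201.766,4.542) → (169.103,31.680) → (176.274,73.536) → (216.108,88.254) → (248.771,61.116) → (241.600,19.260) → (201.766,4.542) (closed)

[3] `<path>` closed polygon, #ff00ff→cut S767 F1693: (71.712,96.221) → (149.761,9.793) → (133.834,82.146) → (108.726,43.349) → (71.712,96.221) (closed)

[4] `<path>` regular polygon, #008000→score S463 F2151: (203.873,122.011) → (222.981,125.495) → (226.465,106.387) → (207.357,102.903) → (203.873,122.011) (closed)

; LightBurn 1.4.05
; GRBL device profile, absolute coords
G21
G90
G00 X22.043 Y55.540
M3 S207
G1 X192.505 Y140.166 F2974
M5
G00 X201.766 Y4.542
M3 S463
G1 X169.103 Y31.680 F2151
G1 X176.274 Y73.536
G1 X216.108 Y88.254
G1 X248.771 Y61.116
G1 X241.600 Y19.260
G1 X201.766 Y4.542
M5
G00 X71.712 Y96.221
M3 S767
G1 X149.761 Y9.793 F1693
G1 X133.834 Y82.146
G1 X108.726 Y43.349
G1 X71.712 Y96.221
M5
G00 X203.873 Y122.011
M3 S463
G1 X222.981 Y125.495 F2151
G1 X226.465 Y106.387
G1 X207.357 Y102.903
G1 X203.873 Y122.011
M5
G00 X0.000 Y0.000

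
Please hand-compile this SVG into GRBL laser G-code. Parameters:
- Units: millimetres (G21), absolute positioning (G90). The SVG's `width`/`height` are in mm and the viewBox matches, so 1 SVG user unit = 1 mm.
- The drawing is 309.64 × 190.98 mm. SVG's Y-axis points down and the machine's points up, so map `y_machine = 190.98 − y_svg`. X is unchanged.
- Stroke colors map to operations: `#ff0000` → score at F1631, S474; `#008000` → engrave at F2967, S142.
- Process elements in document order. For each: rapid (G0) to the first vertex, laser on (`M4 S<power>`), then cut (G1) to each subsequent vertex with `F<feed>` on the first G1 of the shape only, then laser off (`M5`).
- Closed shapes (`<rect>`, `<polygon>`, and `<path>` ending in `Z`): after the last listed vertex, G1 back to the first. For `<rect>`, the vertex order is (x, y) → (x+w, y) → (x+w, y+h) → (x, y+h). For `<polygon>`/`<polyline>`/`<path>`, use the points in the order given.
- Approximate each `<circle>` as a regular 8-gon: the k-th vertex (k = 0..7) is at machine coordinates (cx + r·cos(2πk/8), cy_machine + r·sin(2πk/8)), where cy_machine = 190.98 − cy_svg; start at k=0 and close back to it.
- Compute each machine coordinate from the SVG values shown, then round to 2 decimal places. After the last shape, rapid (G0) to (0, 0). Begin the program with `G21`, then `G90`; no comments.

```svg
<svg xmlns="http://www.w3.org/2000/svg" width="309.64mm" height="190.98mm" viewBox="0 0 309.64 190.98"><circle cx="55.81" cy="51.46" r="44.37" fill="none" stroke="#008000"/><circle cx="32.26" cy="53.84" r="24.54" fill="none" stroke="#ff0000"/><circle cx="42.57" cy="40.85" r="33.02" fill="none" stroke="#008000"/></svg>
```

Since the viewBox matches the mm dimensions, user units are millimetres directly. The only transform is the Y-flip y_m = 190.98 − y_svg.

Shape 1 is a circle drawn with `<circle>`. Its stroke #008000 means engrave at S142, F2967. After flipping Y the toolpath is (100.18,139.52) → (87.18,170.89) → (55.81,183.89) → (24.44,170.89) → (11.44,139.52) → (24.44,108.15) → (55.81,95.15) → (87.18,108.15) → (100.18,139.52), returning to the start.

Shape 2 is a circle drawn with `<circle>`. Its stroke #ff0000 means score at S474, F1631. After flipping Y the toolpath is (56.80,137.14) → (49.61,154.49) → (32.26,161.68) → (14.91,154.49) → (7.72,137.14) → (14.91,119.79) → (32.26,112.60) → (49.61,119.79) → (56.80,137.14), returning to the start.

Shape 3 is a circle drawn with `<circle>`. Its stroke #008000 means engrave at S142, F2967. After flipping Y the toolpath is (75.59,150.13) → (65.92,173.48) → (42.57,183.15) → (19.22,173.48) → (9.55,150.13) → (19.22,126.78) → (42.57,117.11) → (65.92,126.78) → (75.59,150.13), returning to the start.

G21
G90
G0 X100.18 Y139.52
M4 S142
G1 X87.18 Y170.89 F2967
G1 X55.81 Y183.89
G1 X24.44 Y170.89
G1 X11.44 Y139.52
G1 X24.44 Y108.15
G1 X55.81 Y95.15
G1 X87.18 Y108.15
G1 X100.18 Y139.52
M5
G0 X56.80 Y137.14
M4 S474
G1 X49.61 Y154.49 F1631
G1 X32.26 Y161.68
G1 X14.91 Y154.49
G1 X7.72 Y137.14
G1 X14.91 Y119.79
G1 X32.26 Y112.60
G1 X49.61 Y119.79
G1 X56.80 Y137.14
M5
G0 X75.59 Y150.13
M4 S142
G1 X65.92 Y173.48 F2967
G1 X42.57 Y183.15
G1 X19.22 Y173.48
G1 X9.55 Y150.13
G1 X19.22 Y126.78
G1 X42.57 Y117.11
G1 X65.92 Y126.78
G1 X75.59 Y150.13
M5
G0 X0.00 Y0.00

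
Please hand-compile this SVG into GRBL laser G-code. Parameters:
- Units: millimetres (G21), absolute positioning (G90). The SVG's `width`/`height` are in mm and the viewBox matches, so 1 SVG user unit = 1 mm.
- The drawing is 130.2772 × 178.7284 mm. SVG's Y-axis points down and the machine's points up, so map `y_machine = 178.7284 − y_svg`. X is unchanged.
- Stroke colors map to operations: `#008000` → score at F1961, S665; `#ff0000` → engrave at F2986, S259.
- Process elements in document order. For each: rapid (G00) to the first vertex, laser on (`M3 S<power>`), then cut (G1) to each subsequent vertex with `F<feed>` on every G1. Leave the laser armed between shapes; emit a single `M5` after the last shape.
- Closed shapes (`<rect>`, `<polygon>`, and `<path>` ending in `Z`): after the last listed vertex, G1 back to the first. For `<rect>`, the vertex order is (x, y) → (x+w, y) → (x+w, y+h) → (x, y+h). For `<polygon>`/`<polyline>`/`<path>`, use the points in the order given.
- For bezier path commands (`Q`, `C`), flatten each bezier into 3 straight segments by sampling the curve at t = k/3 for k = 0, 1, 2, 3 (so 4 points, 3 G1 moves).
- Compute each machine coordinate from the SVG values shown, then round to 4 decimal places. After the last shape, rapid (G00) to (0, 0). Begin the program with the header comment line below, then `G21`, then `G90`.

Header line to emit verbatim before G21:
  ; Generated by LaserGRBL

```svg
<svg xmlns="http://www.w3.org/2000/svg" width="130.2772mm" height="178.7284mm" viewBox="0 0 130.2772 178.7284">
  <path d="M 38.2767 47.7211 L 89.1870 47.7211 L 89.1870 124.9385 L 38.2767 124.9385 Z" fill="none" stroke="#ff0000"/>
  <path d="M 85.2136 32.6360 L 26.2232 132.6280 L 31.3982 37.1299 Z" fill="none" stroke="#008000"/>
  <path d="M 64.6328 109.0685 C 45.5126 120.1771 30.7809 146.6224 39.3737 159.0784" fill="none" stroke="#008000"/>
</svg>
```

Since the viewBox matches the mm dimensions, user units are millimetres directly. The only transform is the Y-flip y_m = 178.7284 − y_svg.

Shape 1 is a rectangle drawn with `<path>`. Its stroke #ff0000 means engrave at S259, F2986. After flipping Y the toolpath is (38.2767,131.0073) → (89.1870,131.0073) → (89.1870,53.7899) → (38.2767,53.7899) → (38.2767,131.0073), returning to the start.

Shape 2 is a closed polygon drawn with `<path>`. Its stroke #008000 means score at S665, F1961. After flipping Y the toolpath is (85.2136,146.0924) → (26.2232,46.1004) → (31.3982,141.5985) → (85.2136,146.0924), returning to the start.

Shape 3 is a cubic bezier drawn with `<path>`. Its stroke #008000 means score at S665, F1961. After flipping Y the toolpath is (64.6328,69.6599) → (47.6768,54.5252) → (37.8544,35.6830) → (39.3737,19.6500).

; Generated by LaserGRBL
G21
G90
G00 X38.2767 Y131.0073
M3 S259
G1 X89.1870 Y131.0073 F2986
G1 X89.1870 Y53.7899 F2986
G1 X38.2767 Y53.7899 F2986
G1 X38.2767 Y131.0073 F2986
G00 X85.2136 Y146.0924
M3 S665
G1 X26.2232 Y46.1004 F1961
G1 X31.3982 Y141.5985 F1961
G1 X85.2136 Y146.0924 F1961
G00 X64.6328 Y69.6599
M3 S665
G1 X47.6768 Y54.5252 F1961
G1 X37.8544 Y35.6830 F1961
G1 X39.3737 Y19.6500 F1961
M5
G00 X0.0000 Y0.0000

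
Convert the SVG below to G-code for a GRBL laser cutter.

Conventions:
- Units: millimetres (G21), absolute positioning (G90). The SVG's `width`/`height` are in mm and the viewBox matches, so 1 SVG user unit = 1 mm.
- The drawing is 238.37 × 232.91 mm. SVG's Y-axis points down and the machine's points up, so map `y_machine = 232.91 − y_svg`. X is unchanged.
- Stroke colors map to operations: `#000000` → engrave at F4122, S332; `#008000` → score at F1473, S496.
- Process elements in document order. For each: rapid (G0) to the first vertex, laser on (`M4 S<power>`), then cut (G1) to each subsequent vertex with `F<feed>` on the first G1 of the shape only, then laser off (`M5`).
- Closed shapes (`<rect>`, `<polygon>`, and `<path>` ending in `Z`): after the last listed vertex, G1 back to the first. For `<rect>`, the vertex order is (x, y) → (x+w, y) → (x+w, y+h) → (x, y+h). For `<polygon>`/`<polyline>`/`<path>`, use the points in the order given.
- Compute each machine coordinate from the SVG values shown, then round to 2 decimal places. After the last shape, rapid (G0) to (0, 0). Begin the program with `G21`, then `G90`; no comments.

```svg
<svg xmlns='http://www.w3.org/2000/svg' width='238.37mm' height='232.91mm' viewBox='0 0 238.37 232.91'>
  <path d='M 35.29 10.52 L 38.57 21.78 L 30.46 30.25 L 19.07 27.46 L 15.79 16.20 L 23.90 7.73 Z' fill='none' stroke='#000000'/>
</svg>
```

viewBox `0 0 238.37 232.91` with mm width/height → 1 unit = 1 mm. Flip: y_m = 232.91 − y_svg.

**Shape 1** — `<path>` regular polygon, stroke `#000000` → engrave (S332, F4122). Machine vertices: (35.29,222.39) → (38.57,211.13) → (30.46,202.66) → (19.07,205.45) → (15.79,216.71) → (23.90,225.18) → (35.29,222.39). Closed: final G1 returns to the first vertex.

G21
G90
G0 X35.29 Y222.39
M4 S332
G1 X38.57 Y211.13 F4122
G1 X30.46 Y202.66
G1 X19.07 Y205.45
G1 X15.79 Y216.71
G1 X23.90 Y225.18
G1 X35.29 Y222.39
M5
G0 X0.00 Y0.00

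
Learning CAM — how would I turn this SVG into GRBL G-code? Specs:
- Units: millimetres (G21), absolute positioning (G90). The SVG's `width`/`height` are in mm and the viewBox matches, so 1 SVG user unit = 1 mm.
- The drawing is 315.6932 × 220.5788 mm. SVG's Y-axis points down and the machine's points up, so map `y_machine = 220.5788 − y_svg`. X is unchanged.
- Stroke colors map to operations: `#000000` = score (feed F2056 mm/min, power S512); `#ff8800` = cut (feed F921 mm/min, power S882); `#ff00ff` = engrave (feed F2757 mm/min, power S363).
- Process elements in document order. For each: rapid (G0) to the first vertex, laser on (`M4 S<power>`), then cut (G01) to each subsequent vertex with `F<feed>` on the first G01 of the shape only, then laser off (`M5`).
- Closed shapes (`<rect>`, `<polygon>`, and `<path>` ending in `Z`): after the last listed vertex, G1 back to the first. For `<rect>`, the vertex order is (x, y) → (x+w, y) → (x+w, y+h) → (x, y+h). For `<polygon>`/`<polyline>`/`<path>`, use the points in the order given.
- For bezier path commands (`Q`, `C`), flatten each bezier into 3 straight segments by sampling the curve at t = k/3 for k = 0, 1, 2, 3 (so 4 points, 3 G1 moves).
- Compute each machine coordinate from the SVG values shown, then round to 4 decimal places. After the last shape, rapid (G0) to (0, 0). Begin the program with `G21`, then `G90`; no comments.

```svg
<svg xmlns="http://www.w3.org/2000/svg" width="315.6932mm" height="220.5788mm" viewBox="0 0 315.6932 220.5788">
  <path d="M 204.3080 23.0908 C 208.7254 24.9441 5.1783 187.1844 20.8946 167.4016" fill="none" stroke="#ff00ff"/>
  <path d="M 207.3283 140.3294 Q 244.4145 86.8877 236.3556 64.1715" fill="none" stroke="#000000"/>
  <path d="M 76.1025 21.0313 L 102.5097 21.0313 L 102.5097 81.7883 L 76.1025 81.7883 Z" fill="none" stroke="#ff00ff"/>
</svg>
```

G21
G90
G0 X204.3080 Y197.4880
M4 S363
G01 X155.2272 Y154.8542 F2757
G01 X62.4428 Y81.3869
G01 X20.8946 Y53.1772
M5
G0 X207.3283 Y80.2494
M4 S512
G01 X227.0363 Y112.4633 F2056
G01 X236.7121 Y137.8492
G01 X236.3556 Y156.4073
M5
G0 X76.1025 Y199.5475
M4 S363
G01 X102.5097 Y199.5475 F2757
G01 X102.5097 Y138.7905
G01 X76.1025 Y138.7905
G01 X76.1025 Y199.5475
M5
G0 X0.0000 Y0.0000

Since the viewBox matches the mm dimensions, user units are millimetres directly. The only transform is the Y-flip y_m = 220.5788 − y_svg.

Shape 1 is a cubic bezier drawn with `<path>`. Its stroke #ff00ff means engrave at S363, F2757. After flipping Y the toolpath is (204.3080,197.4880) → (155.2272,154.8542) → (62.4428,81.3869) → (20.8946,53.1772).

Shape 2 is a quadratic bezier drawn with `<path>`. Its stroke #000000 means score at S512, F2056. After flipping Y the toolpath is (207.3283,80.2494) → (227.0363,112.4633) → (236.7121,137.8492) → (236.3556,156.4073).

Shape 3 is a rectangle drawn with `<path>`. Its stroke #ff00ff means engrave at S363, F2757. After flipping Y the toolpath is (76.1025,199.5475) → (102.5097,199.5475) → (102.5097,138.7905) → (76.1025,138.7905) → (76.1025,199.5475), returning to the start.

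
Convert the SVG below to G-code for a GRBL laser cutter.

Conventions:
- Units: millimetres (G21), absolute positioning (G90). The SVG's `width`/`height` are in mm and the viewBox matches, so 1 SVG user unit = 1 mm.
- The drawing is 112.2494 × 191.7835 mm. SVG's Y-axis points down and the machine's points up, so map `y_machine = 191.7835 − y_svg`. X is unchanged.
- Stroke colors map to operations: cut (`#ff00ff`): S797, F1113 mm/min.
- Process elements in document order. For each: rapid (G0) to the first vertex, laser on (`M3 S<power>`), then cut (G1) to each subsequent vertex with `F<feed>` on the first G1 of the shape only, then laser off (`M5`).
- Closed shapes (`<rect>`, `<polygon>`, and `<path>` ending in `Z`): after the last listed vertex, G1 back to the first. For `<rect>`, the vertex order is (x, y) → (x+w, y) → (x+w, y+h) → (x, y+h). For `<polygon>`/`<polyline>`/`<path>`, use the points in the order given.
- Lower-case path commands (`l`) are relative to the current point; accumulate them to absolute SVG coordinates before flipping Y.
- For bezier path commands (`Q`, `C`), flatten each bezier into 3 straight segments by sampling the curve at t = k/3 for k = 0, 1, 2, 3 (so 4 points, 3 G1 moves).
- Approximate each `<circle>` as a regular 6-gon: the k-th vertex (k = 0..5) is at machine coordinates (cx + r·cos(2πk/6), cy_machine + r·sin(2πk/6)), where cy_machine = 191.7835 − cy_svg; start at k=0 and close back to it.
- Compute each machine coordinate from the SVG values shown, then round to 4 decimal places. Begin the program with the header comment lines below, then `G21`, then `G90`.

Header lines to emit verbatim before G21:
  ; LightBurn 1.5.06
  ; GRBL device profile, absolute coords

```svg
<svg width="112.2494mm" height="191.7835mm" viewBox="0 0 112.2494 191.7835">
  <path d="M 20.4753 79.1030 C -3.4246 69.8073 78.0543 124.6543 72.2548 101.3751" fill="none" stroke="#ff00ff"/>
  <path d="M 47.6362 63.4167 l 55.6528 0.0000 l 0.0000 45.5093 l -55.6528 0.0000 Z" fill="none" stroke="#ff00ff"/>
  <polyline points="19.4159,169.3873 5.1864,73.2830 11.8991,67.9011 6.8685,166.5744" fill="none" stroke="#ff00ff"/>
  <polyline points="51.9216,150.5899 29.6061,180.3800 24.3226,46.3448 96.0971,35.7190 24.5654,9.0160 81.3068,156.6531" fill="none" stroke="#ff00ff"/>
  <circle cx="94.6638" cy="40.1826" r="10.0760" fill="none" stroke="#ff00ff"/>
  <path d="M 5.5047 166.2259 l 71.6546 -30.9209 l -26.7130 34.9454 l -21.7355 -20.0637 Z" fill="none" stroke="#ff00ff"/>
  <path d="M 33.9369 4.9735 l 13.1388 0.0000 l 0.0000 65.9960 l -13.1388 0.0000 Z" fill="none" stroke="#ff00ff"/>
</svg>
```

Since the viewBox matches the mm dimensions, user units are millimetres directly. The only transform is the Y-flip y_m = 191.7835 − y_svg.

Shape 1 is a cubic bezier drawn with `<path>`. Its stroke #ff00ff means cut at S797, F1113. After flipping Y the toolpath is (20.4753,112.6805) → (24.5662,105.8645) → (56.0970,87.9020) → (72.2548,90.4084).

Shape 2 is a rectangle drawn with `<path>`. Its stroke #ff00ff means cut at S797, F1113. After flipping Y the toolpath is (47.6362,128.3668) → (103.2890,128.3668) → (103.2890,82.8575) → (47.6362,82.8575) → (47.6362,128.3668), returning to the start.

Shape 3 is a open polyline drawn with `<polyline>`. Its stroke #ff00ff means cut at S797, F1113. After flipping Y the toolpath is (19.4159,22.3962) → (5.1864,118.5005) → (11.8991,123.8824) → (6.8685,25.2091).

Shape 4 is a open polyline drawn with `<polyline>`. Its stroke #ff00ff means cut at S797, F1113. After flipping Y the toolpath is (51.9216,41.1936) → (29.6061,11.4035) → (24.3226,145.4387) → (96.0971,156.0645) → (24.5654,182.7675) → (81.3068,35.1304).

Shape 5 is a circle drawn with `<circle>`. Its stroke #ff00ff means cut at S797, F1113. After flipping Y the toolpath is (104.7398,151.6009) → (99.7018,160.3270) → (89.6258,160.3270) → (84.5878,151.6009) → (89.6258,142.8748) → (99.7018,142.8748) → (104.7398,151.6009), returning to the start.

Shape 6 is a closed polygon drawn with `<path>`. Its stroke #ff00ff means cut at S797, F1113. After flipping Y the toolpath is (5.5047,25.5576) → (77.1593,56.4785) → (50.4463,21.5331) → (28.7108,41.5968) → (5.5047,25.5576), returning to the start.

Shape 7 is a rectangle drawn with `<path>`. Its stroke #ff00ff means cut at S797, F1113. After flipping Y the toolpath is (33.9369,186.8100) → (47.0757,186.8100) → (47.0757,120.8140) → (33.9369,120.8140) → (33.9369,186.8100), returning to the start.

; LightBurn 1.5.06
; GRBL device profile, absolute coords
G21
G90
G0 X20.4753 Y112.6805
M3 S797
G1 X24.5662 Y105.8645 F1113
G1 X56.0970 Y87.9020
G1 X72.2548 Y90.4084
M5
G0 X47.6362 Y128.3668
M3 S797
G1 X103.2890 Y128.3668 F1113
G1 X103.2890 Y82.8575
G1 X47.6362 Y82.8575
G1 X47.6362 Y128.3668
M5
G0 X19.4159 Y22.3962
M3 S797
G1 X5.1864 Y118.5005 F1113
G1 X11.8991 Y123.8824
G1 X6.8685 Y25.2091
M5
G0 X51.9216 Y41.1936
M3 S797
G1 X29.6061 Y11.4035 F1113
G1 X24.3226 Y145.4387
G1 X96.0971 Y156.0645
G1 X24.5654 Y182.7675
G1 X81.3068 Y35.1304
M5
G0 X104.7398 Y151.6009
M3 S797
G1 X99.7018 Y160.3270 F1113
G1 X89.6258 Y160.3270
G1 X84.5878 Y151.6009
G1 X89.6258 Y142.8748
G1 X99.7018 Y142.8748
G1 X104.7398 Y151.6009
M5
G0 X5.5047 Y25.5576
M3 S797
G1 X77.1593 Y56.4785 F1113
G1 X50.4463 Y21.5331
G1 X28.7108 Y41.5968
G1 X5.5047 Y25.5576
M5
G0 X33.9369 Y186.8100
M3 S797
G1 X47.0757 Y186.8100 F1113
G1 X47.0757 Y120.8140
G1 X33.9369 Y120.8140
G1 X33.9369 Y186.8100
M5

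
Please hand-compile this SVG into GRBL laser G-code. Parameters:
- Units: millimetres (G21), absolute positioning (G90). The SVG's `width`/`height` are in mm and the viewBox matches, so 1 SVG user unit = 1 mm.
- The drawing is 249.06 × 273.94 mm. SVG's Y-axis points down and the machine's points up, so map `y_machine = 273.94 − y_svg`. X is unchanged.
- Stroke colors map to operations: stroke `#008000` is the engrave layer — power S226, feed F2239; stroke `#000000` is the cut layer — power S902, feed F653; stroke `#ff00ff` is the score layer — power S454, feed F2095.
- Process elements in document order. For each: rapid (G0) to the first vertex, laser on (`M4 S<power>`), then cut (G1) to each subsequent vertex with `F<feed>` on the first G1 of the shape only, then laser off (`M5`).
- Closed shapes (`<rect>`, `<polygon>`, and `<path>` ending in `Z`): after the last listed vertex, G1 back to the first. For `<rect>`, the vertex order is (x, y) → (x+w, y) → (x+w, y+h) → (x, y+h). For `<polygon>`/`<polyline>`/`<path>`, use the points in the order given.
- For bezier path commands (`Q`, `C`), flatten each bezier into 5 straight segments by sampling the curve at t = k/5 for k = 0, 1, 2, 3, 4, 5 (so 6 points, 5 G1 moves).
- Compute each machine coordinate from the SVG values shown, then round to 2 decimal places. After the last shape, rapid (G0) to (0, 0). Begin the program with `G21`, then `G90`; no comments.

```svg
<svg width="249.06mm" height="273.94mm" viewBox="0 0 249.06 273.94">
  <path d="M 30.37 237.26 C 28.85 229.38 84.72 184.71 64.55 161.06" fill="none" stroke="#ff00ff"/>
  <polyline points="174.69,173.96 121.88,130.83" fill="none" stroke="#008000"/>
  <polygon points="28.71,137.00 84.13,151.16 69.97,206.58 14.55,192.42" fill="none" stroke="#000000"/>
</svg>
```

G21
G90
G0 X30.37 Y36.68
M4 S454
G1 X35.28 Y45.36 F2095
G1 X47.55 Y60.10
G1 X60.79 Y78.11
G1 X68.59 Y96.63
G1 X64.55 Y112.88
M5
G0 X174.69 Y99.98
M4 S226
G1 X121.88 Y143.11 F2239
M5
G0 X28.71 Y136.94
M4 S902
G1 X84.13 Y122.78 F653
G1 X69.97 Y67.36
G1 X14.55 Y81.52
G1 X28.71 Y136.94
M5
G0 X0.00 Y0.00

Since the viewBox matches the mm dimensions, user units are millimetres directly. The only transform is the Y-flip y_m = 273.94 − y_svg.

Shape 1 is a cubic bezier drawn with `<path>`. Its stroke #ff00ff means score at S454, F2095. After flipping Y the toolpath is (30.37,36.68) → (35.28,45.36) → (47.55,60.10) → (60.79,78.11) → (68.59,96.63) → (64.55,112.88).

Shape 2 is a line segment drawn with `<polyline>`. Its stroke #008000 means engrave at S226, F2239. After flipping Y the toolpath is (174.69,99.98) → (121.88,143.11).

Shape 3 is a regular polygon drawn with `<polygon>`. Its stroke #000000 means cut at S902, F653. After flipping Y the toolpath is (28.71,136.94) → (84.13,122.78) → (69.97,67.36) → (14.55,81.52) → (28.71,136.94), returning to the start.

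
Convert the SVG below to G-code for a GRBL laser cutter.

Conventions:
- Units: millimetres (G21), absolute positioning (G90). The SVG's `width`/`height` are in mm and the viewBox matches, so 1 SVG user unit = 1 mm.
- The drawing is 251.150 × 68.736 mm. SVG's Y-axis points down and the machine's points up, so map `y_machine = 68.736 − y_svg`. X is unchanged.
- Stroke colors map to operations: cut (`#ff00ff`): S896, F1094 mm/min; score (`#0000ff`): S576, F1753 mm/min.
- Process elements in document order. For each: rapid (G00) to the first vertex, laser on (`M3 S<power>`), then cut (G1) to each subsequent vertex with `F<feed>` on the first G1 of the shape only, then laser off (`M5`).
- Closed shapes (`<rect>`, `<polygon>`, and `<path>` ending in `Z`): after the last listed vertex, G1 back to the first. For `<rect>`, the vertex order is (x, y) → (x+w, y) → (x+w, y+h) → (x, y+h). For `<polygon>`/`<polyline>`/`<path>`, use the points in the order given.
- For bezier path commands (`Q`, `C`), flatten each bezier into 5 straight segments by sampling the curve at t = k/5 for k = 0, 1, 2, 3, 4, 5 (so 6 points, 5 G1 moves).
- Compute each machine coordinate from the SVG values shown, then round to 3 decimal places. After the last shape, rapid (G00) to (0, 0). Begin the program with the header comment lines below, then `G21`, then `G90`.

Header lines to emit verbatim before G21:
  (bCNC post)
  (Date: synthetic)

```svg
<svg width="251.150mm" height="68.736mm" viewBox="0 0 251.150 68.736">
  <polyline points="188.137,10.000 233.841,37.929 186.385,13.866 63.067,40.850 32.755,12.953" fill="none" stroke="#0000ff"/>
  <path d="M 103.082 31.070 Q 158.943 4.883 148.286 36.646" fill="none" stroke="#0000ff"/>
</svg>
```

Since the viewBox matches the mm dimensions, user units are millimetres directly. The only transform is the Y-flip y_m = 68.736 − y_svg.

Shape 1 is a open polyline drawn with `<polyline>`. Its stroke #0000ff means score at S576, F1753. After flipping Y the toolpath is (188.137,58.736) → (233.841,30.807) → (186.385,54.870) → (63.067,27.886) → (32.755,55.783).

Shape 2 is a quadratic bezier drawn with `<path>`. Its stroke #0000ff means score at S576, F1753. After flipping Y the toolpath is (103.082,37.666) → (122.766,45.823) → (137.128,49.344) → (146.169,48.228) → (149.888,42.477) → (148.286,32.090).

(bCNC post)
(Date: synthetic)
G21
G90
G00 X188.137 Y58.736
M3 S576
G1 X233.841 Y30.807 F1753
G1 X186.385 Y54.870
G1 X63.067 Y27.886
G1 X32.755 Y55.783
M5
G00 X103.082 Y37.666
M3 S576
G1 X122.766 Y45.823 F1753
G1 X137.128 Y49.344
G1 X146.169 Y48.228
G1 X149.888 Y42.477
G1 X148.286 Y32.090
M5
G00 X0.000 Y0.000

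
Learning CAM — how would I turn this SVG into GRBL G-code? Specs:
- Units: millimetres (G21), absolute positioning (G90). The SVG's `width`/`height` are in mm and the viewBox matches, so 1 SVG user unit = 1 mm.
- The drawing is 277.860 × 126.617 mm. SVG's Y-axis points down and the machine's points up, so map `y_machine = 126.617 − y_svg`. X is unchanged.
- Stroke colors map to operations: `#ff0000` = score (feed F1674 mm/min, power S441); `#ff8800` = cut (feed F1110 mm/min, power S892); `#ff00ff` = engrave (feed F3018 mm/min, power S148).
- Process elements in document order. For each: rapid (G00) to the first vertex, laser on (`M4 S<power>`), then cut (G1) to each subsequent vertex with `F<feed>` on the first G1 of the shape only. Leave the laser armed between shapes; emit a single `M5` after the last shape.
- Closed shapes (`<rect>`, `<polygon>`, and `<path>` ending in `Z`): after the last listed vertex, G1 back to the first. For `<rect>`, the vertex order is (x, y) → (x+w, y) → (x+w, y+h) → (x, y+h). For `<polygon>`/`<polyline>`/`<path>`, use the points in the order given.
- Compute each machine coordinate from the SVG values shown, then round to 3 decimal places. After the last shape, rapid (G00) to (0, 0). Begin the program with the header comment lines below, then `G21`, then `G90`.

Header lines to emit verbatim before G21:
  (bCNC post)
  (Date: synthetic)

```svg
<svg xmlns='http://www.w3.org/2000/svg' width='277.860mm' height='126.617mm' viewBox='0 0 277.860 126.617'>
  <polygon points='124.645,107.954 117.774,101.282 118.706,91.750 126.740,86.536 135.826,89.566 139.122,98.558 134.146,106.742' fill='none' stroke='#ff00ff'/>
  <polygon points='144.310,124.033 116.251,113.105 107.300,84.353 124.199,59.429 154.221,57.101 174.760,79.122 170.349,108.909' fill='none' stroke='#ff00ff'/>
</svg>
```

(bCNC post)
(Date: synthetic)
G21
G90
G00 X124.645 Y18.663
M4 S148
G1 X117.774 Y25.335 F3018
G1 X118.706 Y34.867
G1 X126.740 Y40.081
G1 X135.826 Y37.051
G1 X139.122 Y28.059
G1 X134.146 Y19.875
G1 X124.645 Y18.663
G00 X144.310 Y2.584
M4 S148
G1 X116.251 Y13.512 F3018
G1 X107.300 Y42.264
G1 X124.199 Y67.188
G1 X154.221 Y69.516
G1 X174.760 Y47.495
G1 X170.349 Y17.708
G1 X144.310 Y2.584
M5
G00 X0.000 Y0.000

Since the viewBox matches the mm dimensions, user units are millimetres directly. The only transform is the Y-flip y_m = 126.617 − y_svg.

Shape 1 is a regular polygon drawn with `<polygon>`. Its stroke #ff00ff means engrave at S148, F3018. After flipping Y the toolpath is (124.645,18.663) → (117.774,25.335) → (118.706,34.867) → (126.740,40.081) → (135.826,37.051) → (139.122,28.059) → (134.146,19.875) → (124.645,18.663), returning to the start.

Shape 2 is a regular polygon drawn with `<polygon>`. Its stroke #ff00ff means engrave at S148, F3018. After flipping Y the toolpath is (144.310,2.584) → (116.251,13.512) → (107.300,42.264) → (124.199,67.188) → (154.221,69.516) → (174.760,47.495) → (170.349,17.708) → (144.310,2.584), returning to the start.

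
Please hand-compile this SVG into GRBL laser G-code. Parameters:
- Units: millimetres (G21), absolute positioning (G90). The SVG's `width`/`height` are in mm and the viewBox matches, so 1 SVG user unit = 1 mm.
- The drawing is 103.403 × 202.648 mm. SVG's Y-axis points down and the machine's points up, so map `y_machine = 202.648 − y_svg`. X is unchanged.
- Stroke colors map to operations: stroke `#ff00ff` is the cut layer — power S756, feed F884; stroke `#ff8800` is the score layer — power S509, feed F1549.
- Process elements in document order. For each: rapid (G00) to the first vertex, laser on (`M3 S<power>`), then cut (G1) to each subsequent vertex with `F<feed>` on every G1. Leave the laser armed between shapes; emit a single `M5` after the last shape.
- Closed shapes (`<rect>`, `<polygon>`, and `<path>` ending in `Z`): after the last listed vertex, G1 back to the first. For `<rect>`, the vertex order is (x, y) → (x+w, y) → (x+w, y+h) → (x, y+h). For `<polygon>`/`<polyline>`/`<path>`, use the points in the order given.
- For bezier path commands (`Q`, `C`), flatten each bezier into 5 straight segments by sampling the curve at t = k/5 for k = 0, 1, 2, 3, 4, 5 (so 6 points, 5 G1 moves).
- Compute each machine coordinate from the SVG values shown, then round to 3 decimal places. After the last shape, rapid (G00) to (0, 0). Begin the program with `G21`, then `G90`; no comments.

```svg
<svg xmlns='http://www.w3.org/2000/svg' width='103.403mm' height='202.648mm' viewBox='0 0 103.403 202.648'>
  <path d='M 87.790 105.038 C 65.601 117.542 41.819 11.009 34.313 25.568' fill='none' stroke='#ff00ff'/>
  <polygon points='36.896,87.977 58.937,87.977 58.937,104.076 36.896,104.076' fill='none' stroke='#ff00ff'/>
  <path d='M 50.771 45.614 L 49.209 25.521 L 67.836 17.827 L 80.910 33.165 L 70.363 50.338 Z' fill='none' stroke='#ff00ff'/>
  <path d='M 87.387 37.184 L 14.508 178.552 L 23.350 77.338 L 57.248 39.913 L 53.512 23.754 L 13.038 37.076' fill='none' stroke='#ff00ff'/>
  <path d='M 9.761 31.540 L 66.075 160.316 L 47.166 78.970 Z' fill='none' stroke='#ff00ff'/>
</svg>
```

G21
G90
G00 X87.790 Y97.610
M3 S756
G1 X74.428 Y102.471 F884
G1 X61.542 Y124.375 F884
G1 X49.989 Y151.795 F884
G1 X40.627 Y173.205 F884
G1 X34.313 Y177.080 F884
G00 X36.896 Y114.671
M3 S756
G1 X58.937 Y114.671 F884
G1 X58.937 Y98.572 F884
G1 X36.896 Y98.572 F884
G1 X36.896 Y114.671 F884
G00 X50.771 Y157.034
M3 S756
G1 X49.209 Y177.127 F884
G1 X67.836 Y184.821 F884
G1 X80.910 Y169.483 F884
G1 X70.363 Y152.310 F884
G1 X50.771 Y157.034 F884
G00 X87.387 Y165.464
M3 S756
G1 X14.508 Y24.096 F884
G1 X23.350 Y125.310 F884
G1 X57.248 Y162.735 F884
G1 X53.512 Y178.894 F884
G1 X13.038 Y165.572 F884
G00 X9.761 Y171.108
M3 S756
G1 X66.075 Y42.332 F884
G1 X47.166 Y123.678 F884
G1 X9.761 Y171.108 F884
M5
G00 X0.000 Y0.000

Since the viewBox matches the mm dimensions, user units are millimetres directly. The only transform is the Y-flip y_m = 202.648 − y_svg.

Shape 1 is a cubic bezier drawn with `<path>`. Its stroke #ff00ff means cut at S756, F884. After flipping Y the toolpath is (87.790,97.610) → (74.428,102.471) → (61.542,124.375) → (49.989,151.795) → (40.627,173.205) → (34.313,177.080).

Shape 2 is a rectangle drawn with `<polygon>`. Its stroke #ff00ff means cut at S756, F884. After flipping Y the toolpath is (36.896,114.671) → (58.937,114.671) → (58.937,98.572) → (36.896,98.572) → (36.896,114.671), returning to the start.

Shape 3 is a regular polygon drawn with `<path>`. Its stroke #ff00ff means cut at S756, F884. After flipping Y the toolpath is (50.771,157.034) → (49.209,177.127) → (67.836,184.821) → (80.910,169.483) → (70.363,152.310) → (50.771,157.034), returning to the start.

Shape 4 is a open polyline drawn with `<path>`. Its stroke #ff00ff means cut at S756, F884. After flipping Y the toolpath is (87.387,165.464) → (14.508,24.096) → (23.350,125.310) → (57.248,162.735) → (53.512,178.894) → (13.038,165.572).

Shape 5 is a closed polygon drawn with `<path>`. Its stroke #ff00ff means cut at S756, F884. After flipping Y the toolpath is (9.761,171.108) → (66.075,42.332) → (47.166,123.678) → (9.761,171.108), returning to the start.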